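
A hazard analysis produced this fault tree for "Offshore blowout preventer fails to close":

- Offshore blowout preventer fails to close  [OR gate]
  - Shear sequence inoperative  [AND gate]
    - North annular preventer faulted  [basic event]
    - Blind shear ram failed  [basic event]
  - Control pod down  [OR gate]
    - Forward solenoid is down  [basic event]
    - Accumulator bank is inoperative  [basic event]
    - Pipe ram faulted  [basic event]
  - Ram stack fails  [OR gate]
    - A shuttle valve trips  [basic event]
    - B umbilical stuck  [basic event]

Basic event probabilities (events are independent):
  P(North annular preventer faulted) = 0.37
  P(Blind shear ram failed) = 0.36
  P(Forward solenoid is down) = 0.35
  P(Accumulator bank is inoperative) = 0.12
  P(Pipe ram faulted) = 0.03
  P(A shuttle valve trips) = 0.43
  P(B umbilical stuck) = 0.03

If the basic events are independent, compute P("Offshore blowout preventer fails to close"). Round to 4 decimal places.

P(Shear sequence inoperative) [AND] = 0.37 × 0.36 = 0.133200
P(Control pod down) [OR] = 1 − (1−0.35) × (1−0.12) × (1−0.03) = 0.445160
P(Ram stack fails) [OR] = 1 − (1−0.43) × (1−0.03) = 0.447100
P(Offshore blowout preventer fails to close) [OR] = 1 − (1−0.133200) × (1−0.445160) × (1−0.447100) = 0.734091
Rounded to 4 decimal places: P(Offshore blowout preventer fails to close) ≈ 0.7341.

0.7341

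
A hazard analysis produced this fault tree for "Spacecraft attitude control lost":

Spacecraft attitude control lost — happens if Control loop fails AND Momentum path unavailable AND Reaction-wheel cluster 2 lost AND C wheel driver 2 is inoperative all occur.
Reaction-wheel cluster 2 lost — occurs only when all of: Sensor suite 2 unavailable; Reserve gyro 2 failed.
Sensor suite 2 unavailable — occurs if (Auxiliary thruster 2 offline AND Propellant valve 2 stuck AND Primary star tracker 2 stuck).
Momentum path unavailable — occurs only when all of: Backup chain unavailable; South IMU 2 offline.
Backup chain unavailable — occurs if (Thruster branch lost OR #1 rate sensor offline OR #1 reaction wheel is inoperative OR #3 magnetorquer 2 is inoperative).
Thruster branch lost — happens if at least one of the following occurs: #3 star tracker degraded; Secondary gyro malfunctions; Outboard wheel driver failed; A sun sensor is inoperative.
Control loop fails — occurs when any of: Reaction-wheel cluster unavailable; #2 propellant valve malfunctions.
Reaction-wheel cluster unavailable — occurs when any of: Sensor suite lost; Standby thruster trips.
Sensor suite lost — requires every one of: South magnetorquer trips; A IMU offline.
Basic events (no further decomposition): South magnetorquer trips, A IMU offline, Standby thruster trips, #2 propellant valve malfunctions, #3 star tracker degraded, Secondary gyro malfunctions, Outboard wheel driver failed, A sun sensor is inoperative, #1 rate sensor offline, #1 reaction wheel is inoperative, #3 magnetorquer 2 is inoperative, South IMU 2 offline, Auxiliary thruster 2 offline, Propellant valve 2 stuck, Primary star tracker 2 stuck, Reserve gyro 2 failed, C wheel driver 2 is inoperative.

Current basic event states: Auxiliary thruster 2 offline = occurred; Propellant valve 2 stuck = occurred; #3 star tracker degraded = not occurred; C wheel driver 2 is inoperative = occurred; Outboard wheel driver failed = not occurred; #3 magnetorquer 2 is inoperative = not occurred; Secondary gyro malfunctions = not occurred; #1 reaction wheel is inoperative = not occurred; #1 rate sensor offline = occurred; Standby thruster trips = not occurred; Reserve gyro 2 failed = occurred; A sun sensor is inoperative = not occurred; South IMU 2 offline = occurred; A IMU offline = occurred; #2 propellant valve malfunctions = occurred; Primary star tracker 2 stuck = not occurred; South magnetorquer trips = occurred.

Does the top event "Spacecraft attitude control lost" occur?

Sensor suite lost [AND]: South magnetorquer trips=occurs, A IMU offline=occurs → all inputs occur → occurs.
Reaction-wheel cluster unavailable [OR]: Sensor suite lost=occurs, Standby thruster trips=not → at least one input occurs → occurs.
Control loop fails [OR]: Reaction-wheel cluster unavailable=occurs, #2 propellant valve malfunctions=occurs → at least one input occurs → occurs.
Thruster branch lost [OR]: #3 star tracker degraded=not, Secondary gyro malfunctions=not, Outboard wheel driver failed=not, A sun sensor is inoperative=not → no input occurs → does not occur.
Backup chain unavailable [OR]: Thruster branch lost=not, #1 rate sensor offline=occurs, #1 reaction wheel is inoperative=not, #3 magnetorquer 2 is inoperative=not → at least one input occurs → occurs.
Momentum path unavailable [AND]: Backup chain unavailable=occurs, South IMU 2 offline=occurs → all inputs occur → occurs.
Sensor suite 2 unavailable [AND]: Auxiliary thruster 2 offline=occurs, Propellant valve 2 stuck=occurs, Primary star tracker 2 stuck=not → not all inputs occur → does not occur.
Reaction-wheel cluster 2 lost [AND]: Sensor suite 2 unavailable=not, Reserve gyro 2 failed=occurs → not all inputs occur → does not occur.
Spacecraft attitude control lost [AND]: Control loop fails=occurs, Momentum path unavailable=occurs, Reaction-wheel cluster 2 lost=not, C wheel driver 2 is inoperative=occurs → not all inputs occur → does not occur.

No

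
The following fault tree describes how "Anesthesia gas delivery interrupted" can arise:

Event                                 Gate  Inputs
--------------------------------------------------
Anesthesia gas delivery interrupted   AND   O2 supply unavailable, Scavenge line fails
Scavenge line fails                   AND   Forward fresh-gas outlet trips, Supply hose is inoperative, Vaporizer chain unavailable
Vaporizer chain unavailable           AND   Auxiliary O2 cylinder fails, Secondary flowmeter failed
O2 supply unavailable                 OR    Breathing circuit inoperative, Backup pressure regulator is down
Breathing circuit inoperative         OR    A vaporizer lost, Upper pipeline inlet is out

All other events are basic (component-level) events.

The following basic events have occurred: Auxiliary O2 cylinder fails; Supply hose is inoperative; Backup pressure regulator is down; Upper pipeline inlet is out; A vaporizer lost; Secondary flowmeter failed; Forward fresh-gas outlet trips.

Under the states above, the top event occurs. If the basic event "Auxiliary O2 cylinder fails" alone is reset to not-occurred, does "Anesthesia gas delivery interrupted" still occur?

Counterfactual: set "Auxiliary O2 cylinder fails" to not occurred.
Breathing circuit inoperative [OR]: A vaporizer lost=occurs, Upper pipeline inlet is out=occurs → at least one input occurs → occurs.
O2 supply unavailable [OR]: Breathing circuit inoperative=occurs, Backup pressure regulator is down=occurs → at least one input occurs → occurs.
Vaporizer chain unavailable [AND]: Auxiliary O2 cylinder fails=not, Secondary flowmeter failed=occurs → not all inputs occur → does not occur.
Scavenge line fails [AND]: Forward fresh-gas outlet trips=occurs, Supply hose is inoperative=occurs, Vaporizer chain unavailable=not → not all inputs occur → does not occur.
Anesthesia gas delivery interrupted [AND]: O2 supply unavailable=occurs, Scavenge line fails=not → not all inputs occur → does not occur.

No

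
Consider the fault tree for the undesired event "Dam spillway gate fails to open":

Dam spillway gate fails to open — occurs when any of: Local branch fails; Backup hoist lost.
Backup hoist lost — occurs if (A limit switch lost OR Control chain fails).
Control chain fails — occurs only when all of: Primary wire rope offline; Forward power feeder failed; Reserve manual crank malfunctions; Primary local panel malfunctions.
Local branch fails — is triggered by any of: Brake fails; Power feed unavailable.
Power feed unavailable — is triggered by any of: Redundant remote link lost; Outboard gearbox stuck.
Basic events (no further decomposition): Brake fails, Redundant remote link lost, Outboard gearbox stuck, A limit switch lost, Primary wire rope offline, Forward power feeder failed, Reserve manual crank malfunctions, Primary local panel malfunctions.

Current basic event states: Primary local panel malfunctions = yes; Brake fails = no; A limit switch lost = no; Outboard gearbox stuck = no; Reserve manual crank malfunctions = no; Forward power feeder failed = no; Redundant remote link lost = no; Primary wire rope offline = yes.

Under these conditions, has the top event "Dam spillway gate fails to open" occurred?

Power feed unavailable [OR]: Redundant remote link lost=not, Outboard gearbox stuck=not → no input occurs → does not occur.
Local branch fails [OR]: Brake fails=not, Power feed unavailable=not → no input occurs → does not occur.
Control chain fails [AND]: Primary wire rope offline=occurs, Forward power feeder failed=not, Reserve manual crank malfunctions=not, Primary local panel malfunctions=occurs → not all inputs occur → does not occur.
Backup hoist lost [OR]: A limit switch lost=not, Control chain fails=not → no input occurs → does not occur.
Dam spillway gate fails to open [OR]: Local branch fails=not, Backup hoist lost=not → no input occurs → does not occur.

No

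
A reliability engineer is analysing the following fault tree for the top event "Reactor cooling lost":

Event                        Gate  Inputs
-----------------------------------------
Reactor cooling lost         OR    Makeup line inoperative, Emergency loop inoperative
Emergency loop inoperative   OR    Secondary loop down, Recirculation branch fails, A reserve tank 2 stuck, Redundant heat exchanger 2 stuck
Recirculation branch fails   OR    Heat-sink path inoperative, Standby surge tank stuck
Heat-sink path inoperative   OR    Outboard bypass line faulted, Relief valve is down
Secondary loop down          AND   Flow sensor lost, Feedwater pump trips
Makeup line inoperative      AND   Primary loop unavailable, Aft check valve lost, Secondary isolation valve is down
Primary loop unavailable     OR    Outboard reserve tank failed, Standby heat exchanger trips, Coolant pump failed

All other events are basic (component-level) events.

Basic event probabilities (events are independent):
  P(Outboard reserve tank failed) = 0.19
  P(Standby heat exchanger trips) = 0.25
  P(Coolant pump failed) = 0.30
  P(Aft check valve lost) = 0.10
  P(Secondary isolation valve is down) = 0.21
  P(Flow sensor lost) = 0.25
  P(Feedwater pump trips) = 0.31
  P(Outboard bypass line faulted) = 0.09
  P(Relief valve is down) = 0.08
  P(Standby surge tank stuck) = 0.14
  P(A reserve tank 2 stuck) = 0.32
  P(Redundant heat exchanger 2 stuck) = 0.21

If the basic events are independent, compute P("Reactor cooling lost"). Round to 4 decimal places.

P(Primary loop unavailable) [OR] = 1 − (1−0.19) × (1−0.25) × (1−0.30) = 0.574750
P(Makeup line inoperative) [AND] = 0.574750 × 0.10 × 0.21 = 0.012070
P(Secondary loop down) [AND] = 0.25 × 0.31 = 0.077500
P(Heat-sink path inoperative) [OR] = 1 − (1−0.09) × (1−0.08) = 0.162800
P(Recirculation branch fails) [OR] = 1 − (1−0.162800) × (1−0.14) = 0.280008
P(Emergency loop inoperative) [OR] = 1 − (1−0.077500) × (1−0.280008) × (1−0.32) × (1−0.21) = 0.643196
P(Reactor cooling lost) [OR] = 1 − (1−0.012070) × (1−0.643196) = 0.647503
Rounded to 4 decimal places: P(Reactor cooling lost) ≈ 0.6475.

0.6475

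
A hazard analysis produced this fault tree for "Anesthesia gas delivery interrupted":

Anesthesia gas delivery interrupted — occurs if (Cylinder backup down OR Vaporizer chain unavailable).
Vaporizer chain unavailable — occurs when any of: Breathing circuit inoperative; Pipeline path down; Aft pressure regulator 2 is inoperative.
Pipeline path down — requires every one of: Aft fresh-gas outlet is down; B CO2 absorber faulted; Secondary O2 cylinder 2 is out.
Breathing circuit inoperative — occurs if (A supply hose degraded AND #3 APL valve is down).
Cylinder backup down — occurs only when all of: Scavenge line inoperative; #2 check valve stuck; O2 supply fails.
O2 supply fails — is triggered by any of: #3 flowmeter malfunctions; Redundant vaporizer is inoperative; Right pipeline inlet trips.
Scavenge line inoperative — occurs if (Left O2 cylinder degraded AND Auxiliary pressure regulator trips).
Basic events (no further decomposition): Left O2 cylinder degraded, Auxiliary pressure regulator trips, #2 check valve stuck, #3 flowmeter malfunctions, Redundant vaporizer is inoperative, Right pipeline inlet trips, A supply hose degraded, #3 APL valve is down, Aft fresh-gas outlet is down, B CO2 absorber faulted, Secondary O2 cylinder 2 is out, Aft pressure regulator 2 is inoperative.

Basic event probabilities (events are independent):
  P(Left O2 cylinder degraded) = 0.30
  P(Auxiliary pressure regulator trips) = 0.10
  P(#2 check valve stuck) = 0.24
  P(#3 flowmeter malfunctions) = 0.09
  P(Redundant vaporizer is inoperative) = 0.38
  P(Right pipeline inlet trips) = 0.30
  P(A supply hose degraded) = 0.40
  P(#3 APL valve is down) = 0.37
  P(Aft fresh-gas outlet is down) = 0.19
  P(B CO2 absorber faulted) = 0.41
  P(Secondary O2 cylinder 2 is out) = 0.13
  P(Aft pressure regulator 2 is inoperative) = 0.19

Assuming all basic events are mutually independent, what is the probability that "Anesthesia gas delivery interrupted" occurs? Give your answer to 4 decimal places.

P(Scavenge line inoperative) [AND] = 0.30 × 0.10 = 0.030000
P(O2 supply fails) [OR] = 1 − (1−0.09) × (1−0.38) × (1−0.30) = 0.605060
P(Cylinder backup down) [AND] = 0.030000 × 0.24 × 0.605060 = 0.004356
P(Breathing circuit inoperative) [AND] = 0.40 × 0.37 = 0.148000
P(Pipeline path down) [AND] = 0.19 × 0.41 × 0.13 = 0.010127
P(Vaporizer chain unavailable) [OR] = 1 − (1−0.148000) × (1−0.010127) × (1−0.19) = 0.316869
P(Anesthesia gas delivery interrupted) [OR] = 1 − (1−0.004356) × (1−0.316869) = 0.319845
Rounded to 4 decimal places: P(Anesthesia gas delivery interrupted) ≈ 0.3198.

0.3198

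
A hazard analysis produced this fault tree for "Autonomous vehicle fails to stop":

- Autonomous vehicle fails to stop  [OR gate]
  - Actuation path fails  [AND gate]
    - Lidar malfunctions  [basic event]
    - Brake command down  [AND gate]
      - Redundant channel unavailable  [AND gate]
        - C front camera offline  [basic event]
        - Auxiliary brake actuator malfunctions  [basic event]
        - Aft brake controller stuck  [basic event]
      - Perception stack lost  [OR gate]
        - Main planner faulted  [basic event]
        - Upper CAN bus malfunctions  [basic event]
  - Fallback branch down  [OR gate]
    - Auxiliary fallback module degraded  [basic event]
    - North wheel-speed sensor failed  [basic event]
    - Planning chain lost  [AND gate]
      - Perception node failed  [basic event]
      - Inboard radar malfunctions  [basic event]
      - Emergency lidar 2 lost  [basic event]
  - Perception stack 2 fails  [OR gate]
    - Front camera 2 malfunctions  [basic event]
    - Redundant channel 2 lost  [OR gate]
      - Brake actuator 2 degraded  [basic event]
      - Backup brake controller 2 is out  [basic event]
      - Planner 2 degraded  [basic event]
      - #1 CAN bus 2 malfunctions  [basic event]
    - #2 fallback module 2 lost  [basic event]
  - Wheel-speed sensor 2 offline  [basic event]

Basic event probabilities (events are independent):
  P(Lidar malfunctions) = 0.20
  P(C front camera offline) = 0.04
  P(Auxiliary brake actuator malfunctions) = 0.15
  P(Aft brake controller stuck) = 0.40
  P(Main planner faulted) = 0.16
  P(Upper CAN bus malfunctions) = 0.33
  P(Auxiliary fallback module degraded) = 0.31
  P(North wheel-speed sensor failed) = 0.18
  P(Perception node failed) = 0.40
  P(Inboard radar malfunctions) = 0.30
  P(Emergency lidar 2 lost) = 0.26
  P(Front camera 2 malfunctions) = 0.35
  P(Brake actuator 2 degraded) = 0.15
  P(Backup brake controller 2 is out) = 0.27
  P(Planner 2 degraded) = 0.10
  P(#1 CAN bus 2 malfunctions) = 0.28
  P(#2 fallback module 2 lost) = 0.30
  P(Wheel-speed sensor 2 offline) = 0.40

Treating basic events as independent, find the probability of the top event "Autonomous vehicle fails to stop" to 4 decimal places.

0.9398

P(Redundant channel unavailable) [AND] = 0.04 × 0.15 × 0.40 = 0.002400
P(Perception stack lost) [OR] = 1 − (1−0.16) × (1−0.33) = 0.437200
P(Brake command down) [AND] = 0.002400 × 0.437200 = 0.001049
P(Actuation path fails) [AND] = 0.20 × 0.001049 = 0.000210
P(Planning chain lost) [AND] = 0.40 × 0.30 × 0.26 = 0.031200
P(Fallback branch down) [OR] = 1 − (1−0.31) × (1−0.18) × (1−0.031200) = 0.451853
P(Redundant channel 2 lost) [OR] = 1 − (1−0.15) × (1−0.27) × (1−0.10) × (1−0.28) = 0.597916
P(Perception stack 2 fails) [OR] = 1 − (1−0.35) × (1−0.597916) × (1−0.30) = 0.817052
P(Autonomous vehicle fails to stop) [OR] = 1 − (1−0.000210) × (1−0.451853) × (1−0.817052) × (1−0.40) = 0.939843
Rounded to 4 decimal places: P(Autonomous vehicle fails to stop) ≈ 0.9398.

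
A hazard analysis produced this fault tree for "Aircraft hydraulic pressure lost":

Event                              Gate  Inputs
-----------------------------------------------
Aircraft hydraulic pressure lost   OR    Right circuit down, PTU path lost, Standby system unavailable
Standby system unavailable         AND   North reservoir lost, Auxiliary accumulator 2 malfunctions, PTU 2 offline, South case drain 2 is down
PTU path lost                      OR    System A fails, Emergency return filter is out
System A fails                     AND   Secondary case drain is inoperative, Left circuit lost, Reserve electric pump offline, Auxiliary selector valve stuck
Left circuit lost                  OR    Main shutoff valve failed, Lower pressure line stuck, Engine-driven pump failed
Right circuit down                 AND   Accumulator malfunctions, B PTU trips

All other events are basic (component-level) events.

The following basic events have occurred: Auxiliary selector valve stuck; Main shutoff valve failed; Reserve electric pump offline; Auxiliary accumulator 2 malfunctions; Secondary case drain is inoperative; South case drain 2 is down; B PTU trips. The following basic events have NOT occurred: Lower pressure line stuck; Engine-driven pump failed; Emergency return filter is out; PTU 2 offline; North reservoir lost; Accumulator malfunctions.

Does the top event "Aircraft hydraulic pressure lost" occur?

Yes

Right circuit down [AND]: Accumulator malfunctions=not, B PTU trips=occurs → not all inputs occur → does not occur.
Left circuit lost [OR]: Main shutoff valve failed=occurs, Lower pressure line stuck=not, Engine-driven pump failed=not → at least one input occurs → occurs.
System A fails [AND]: Secondary case drain is inoperative=occurs, Left circuit lost=occurs, Reserve electric pump offline=occurs, Auxiliary selector valve stuck=occurs → all inputs occur → occurs.
PTU path lost [OR]: System A fails=occurs, Emergency return filter is out=not → at least one input occurs → occurs.
Standby system unavailable [AND]: North reservoir lost=not, Auxiliary accumulator 2 malfunctions=occurs, PTU 2 offline=not, South case drain 2 is down=occurs → not all inputs occur → does not occur.
Aircraft hydraulic pressure lost [OR]: Right circuit down=not, PTU path lost=occurs, Standby system unavailable=not → at least one input occurs → occurs.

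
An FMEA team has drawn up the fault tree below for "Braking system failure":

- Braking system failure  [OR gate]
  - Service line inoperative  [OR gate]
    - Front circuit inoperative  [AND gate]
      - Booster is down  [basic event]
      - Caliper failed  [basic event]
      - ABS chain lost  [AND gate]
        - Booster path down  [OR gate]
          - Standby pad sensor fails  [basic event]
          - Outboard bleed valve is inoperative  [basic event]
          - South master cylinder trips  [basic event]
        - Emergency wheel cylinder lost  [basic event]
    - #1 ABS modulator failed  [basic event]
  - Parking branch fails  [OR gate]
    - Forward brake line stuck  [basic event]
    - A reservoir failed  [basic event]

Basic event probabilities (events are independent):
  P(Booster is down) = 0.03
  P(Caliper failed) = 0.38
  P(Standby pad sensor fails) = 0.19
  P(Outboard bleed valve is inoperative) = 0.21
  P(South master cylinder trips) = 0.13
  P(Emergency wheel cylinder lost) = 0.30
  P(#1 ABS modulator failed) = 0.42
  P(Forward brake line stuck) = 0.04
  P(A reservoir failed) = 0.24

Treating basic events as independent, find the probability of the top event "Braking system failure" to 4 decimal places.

0.5775

P(Booster path down) [OR] = 1 − (1−0.19) × (1−0.21) × (1−0.13) = 0.443287
P(ABS chain lost) [AND] = 0.443287 × 0.30 = 0.132986
P(Front circuit inoperative) [AND] = 0.03 × 0.38 × 0.132986 = 0.001516
P(Service line inoperative) [OR] = 1 − (1−0.001516) × (1−0.42) = 0.420879
P(Parking branch fails) [OR] = 1 − (1−0.04) × (1−0.24) = 0.270400
P(Braking system failure) [OR] = 1 − (1−0.420879) × (1−0.270400) = 0.577473
Rounded to 4 decimal places: P(Braking system failure) ≈ 0.5775.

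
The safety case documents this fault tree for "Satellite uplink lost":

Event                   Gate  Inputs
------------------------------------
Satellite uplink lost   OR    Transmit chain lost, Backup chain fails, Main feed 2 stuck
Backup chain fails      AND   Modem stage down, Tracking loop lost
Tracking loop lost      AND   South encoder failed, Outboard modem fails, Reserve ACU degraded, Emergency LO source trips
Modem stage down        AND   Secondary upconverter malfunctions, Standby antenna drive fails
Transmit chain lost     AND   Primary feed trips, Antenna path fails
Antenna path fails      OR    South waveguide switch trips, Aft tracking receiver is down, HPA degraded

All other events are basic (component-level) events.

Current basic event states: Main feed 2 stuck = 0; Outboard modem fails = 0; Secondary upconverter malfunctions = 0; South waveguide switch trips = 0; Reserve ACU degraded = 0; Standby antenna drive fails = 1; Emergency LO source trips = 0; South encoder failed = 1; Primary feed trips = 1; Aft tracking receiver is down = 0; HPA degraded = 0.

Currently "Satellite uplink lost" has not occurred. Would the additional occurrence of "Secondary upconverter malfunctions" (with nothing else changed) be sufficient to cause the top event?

Counterfactual: set "Secondary upconverter malfunctions" to occurred.
Antenna path fails [OR]: South waveguide switch trips=not, Aft tracking receiver is down=not, HPA degraded=not → no input occurs → does not occur.
Transmit chain lost [AND]: Primary feed trips=occurs, Antenna path fails=not → not all inputs occur → does not occur.
Modem stage down [AND]: Secondary upconverter malfunctions=occurs, Standby antenna drive fails=occurs → all inputs occur → occurs.
Tracking loop lost [AND]: South encoder failed=occurs, Outboard modem fails=not, Reserve ACU degraded=not, Emergency LO source trips=not → not all inputs occur → does not occur.
Backup chain fails [AND]: Modem stage down=occurs, Tracking loop lost=not → not all inputs occur → does not occur.
Satellite uplink lost [OR]: Transmit chain lost=not, Backup chain fails=not, Main feed 2 stuck=not → no input occurs → does not occur.

No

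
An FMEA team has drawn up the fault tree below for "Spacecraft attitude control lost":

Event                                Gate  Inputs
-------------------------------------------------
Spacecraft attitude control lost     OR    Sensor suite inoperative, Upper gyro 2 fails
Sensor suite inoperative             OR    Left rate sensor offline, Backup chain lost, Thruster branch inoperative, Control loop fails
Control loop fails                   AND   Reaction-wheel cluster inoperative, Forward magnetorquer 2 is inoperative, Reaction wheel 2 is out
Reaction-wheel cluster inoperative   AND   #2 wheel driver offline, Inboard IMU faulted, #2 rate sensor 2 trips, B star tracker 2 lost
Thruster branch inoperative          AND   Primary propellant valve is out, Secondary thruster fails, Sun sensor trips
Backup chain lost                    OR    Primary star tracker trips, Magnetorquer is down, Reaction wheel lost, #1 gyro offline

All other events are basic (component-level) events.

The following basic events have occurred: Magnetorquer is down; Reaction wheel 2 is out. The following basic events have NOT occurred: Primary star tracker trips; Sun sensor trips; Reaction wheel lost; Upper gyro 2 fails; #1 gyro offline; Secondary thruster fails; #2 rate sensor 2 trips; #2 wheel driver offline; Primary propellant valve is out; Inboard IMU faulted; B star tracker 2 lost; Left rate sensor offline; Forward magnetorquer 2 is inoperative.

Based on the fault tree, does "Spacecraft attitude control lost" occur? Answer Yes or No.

Backup chain lost [OR]: Primary star tracker trips=not, Magnetorquer is down=occurs, Reaction wheel lost=not, #1 gyro offline=not → at least one input occurs → occurs.
Thruster branch inoperative [AND]: Primary propellant valve is out=not, Secondary thruster fails=not, Sun sensor trips=not → not all inputs occur → does not occur.
Reaction-wheel cluster inoperative [AND]: #2 wheel driver offline=not, Inboard IMU faulted=not, #2 rate sensor 2 trips=not, B star tracker 2 lost=not → not all inputs occur → does not occur.
Control loop fails [AND]: Reaction-wheel cluster inoperative=not, Forward magnetorquer 2 is inoperative=not, Reaction wheel 2 is out=occurs → not all inputs occur → does not occur.
Sensor suite inoperative [OR]: Left rate sensor offline=not, Backup chain lost=occurs, Thruster branch inoperative=not, Control loop fails=not → at least one input occurs → occurs.
Spacecraft attitude control lost [OR]: Sensor suite inoperative=occurs, Upper gyro 2 fails=not → at least one input occurs → occurs.

Yes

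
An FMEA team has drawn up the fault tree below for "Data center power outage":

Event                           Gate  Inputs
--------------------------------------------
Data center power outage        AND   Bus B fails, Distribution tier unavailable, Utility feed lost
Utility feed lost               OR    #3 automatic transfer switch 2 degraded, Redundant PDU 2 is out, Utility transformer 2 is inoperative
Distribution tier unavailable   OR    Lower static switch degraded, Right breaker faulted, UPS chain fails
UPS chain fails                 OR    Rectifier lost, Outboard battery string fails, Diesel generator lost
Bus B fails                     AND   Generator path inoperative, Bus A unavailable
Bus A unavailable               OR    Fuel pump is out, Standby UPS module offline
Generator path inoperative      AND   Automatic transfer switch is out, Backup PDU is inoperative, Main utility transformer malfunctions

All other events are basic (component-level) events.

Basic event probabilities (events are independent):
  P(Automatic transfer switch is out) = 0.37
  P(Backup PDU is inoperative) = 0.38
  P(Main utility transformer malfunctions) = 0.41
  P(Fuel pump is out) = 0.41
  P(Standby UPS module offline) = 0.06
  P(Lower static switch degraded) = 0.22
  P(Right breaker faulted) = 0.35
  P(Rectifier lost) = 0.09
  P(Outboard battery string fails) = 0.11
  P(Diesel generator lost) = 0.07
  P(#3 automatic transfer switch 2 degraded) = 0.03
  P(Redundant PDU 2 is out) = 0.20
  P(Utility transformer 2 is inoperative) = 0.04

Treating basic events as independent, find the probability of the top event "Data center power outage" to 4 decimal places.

P(Generator path inoperative) [AND] = 0.37 × 0.38 × 0.41 = 0.057646
P(Bus A unavailable) [OR] = 1 − (1−0.41) × (1−0.06) = 0.445400
P(Bus B fails) [AND] = 0.057646 × 0.445400 = 0.025676
P(UPS chain fails) [OR] = 1 − (1−0.09) × (1−0.11) × (1−0.07) = 0.246793
P(Distribution tier unavailable) [OR] = 1 − (1−0.22) × (1−0.35) × (1−0.246793) = 0.618124
P(Utility feed lost) [OR] = 1 − (1−0.03) × (1−0.20) × (1−0.04) = 0.255040
P(Data center power outage) [AND] = 0.025676 × 0.618124 × 0.255040 = 0.004048
Rounded to 4 decimal places: P(Data center power outage) ≈ 0.0040.

0.0040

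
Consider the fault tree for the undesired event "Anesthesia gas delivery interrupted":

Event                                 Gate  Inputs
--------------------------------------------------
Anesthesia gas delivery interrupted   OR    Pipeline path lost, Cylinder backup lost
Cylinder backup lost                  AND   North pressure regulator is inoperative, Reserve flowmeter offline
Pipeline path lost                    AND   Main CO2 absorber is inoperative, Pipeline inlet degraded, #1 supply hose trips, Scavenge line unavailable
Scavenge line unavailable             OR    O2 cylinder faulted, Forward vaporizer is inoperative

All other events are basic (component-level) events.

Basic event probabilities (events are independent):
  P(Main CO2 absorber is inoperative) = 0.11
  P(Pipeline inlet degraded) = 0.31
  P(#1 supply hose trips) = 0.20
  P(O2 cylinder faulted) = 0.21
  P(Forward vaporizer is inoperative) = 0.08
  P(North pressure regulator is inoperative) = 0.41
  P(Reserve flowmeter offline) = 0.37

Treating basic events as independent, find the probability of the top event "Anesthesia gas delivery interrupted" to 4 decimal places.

0.1533

P(Scavenge line unavailable) [OR] = 1 − (1−0.21) × (1−0.08) = 0.273200
P(Pipeline path lost) [AND] = 0.11 × 0.31 × 0.20 × 0.273200 = 0.001863
P(Cylinder backup lost) [AND] = 0.41 × 0.37 = 0.151700
P(Anesthesia gas delivery interrupted) [OR] = 1 − (1−0.001863) × (1−0.151700) = 0.153280
Rounded to 4 decimal places: P(Anesthesia gas delivery interrupted) ≈ 0.1533.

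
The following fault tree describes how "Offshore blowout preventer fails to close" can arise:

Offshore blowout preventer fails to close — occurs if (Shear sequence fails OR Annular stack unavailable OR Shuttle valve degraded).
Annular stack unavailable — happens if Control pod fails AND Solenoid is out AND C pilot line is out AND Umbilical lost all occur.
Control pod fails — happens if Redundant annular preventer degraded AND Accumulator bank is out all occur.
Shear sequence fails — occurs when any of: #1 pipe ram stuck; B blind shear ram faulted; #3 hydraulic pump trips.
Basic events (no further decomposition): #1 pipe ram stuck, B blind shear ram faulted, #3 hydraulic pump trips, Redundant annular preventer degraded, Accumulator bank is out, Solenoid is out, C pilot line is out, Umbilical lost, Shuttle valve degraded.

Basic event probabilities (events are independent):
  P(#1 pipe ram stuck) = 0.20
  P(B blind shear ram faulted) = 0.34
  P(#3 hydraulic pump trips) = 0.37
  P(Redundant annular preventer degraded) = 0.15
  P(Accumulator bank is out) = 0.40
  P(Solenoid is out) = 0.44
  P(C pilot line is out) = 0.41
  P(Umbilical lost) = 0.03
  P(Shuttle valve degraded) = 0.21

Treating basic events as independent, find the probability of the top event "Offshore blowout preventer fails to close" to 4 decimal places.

0.7373

P(Shear sequence fails) [OR] = 1 − (1−0.20) × (1−0.34) × (1−0.37) = 0.667360
P(Control pod fails) [AND] = 0.15 × 0.40 = 0.060000
P(Annular stack unavailable) [AND] = 0.060000 × 0.44 × 0.41 × 0.03 = 0.000325
P(Offshore blowout preventer fails to close) [OR] = 1 − (1−0.667360) × (1−0.000325) × (1−0.21) = 0.737300
Rounded to 4 decimal places: P(Offshore blowout preventer fails to close) ≈ 0.7373.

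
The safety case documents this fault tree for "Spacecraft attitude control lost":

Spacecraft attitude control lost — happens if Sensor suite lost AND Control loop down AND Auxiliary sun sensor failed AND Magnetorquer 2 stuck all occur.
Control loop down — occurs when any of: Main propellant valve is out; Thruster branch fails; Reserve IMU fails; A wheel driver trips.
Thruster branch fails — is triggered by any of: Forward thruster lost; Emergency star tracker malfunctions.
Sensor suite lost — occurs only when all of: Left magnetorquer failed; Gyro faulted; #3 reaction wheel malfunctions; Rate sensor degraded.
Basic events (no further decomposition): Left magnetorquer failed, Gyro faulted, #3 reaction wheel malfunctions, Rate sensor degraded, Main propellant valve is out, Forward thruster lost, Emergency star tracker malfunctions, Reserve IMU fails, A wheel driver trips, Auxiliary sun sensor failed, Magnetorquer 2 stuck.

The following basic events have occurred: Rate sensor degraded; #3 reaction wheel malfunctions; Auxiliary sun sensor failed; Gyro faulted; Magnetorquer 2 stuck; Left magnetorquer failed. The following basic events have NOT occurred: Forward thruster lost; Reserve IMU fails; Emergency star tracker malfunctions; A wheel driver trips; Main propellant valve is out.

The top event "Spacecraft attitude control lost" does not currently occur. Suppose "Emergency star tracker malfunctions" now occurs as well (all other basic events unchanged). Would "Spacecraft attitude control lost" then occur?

Counterfactual: set "Emergency star tracker malfunctions" to occurred.
Sensor suite lost [AND]: Left magnetorquer failed=occurs, Gyro faulted=occurs, #3 reaction wheel malfunctions=occurs, Rate sensor degraded=occurs → all inputs occur → occurs.
Thruster branch fails [OR]: Forward thruster lost=not, Emergency star tracker malfunctions=occurs → at least one input occurs → occurs.
Control loop down [OR]: Main propellant valve is out=not, Thruster branch fails=occurs, Reserve IMU fails=not, A wheel driver trips=not → at least one input occurs → occurs.
Spacecraft attitude control lost [AND]: Sensor suite lost=occurs, Control loop down=occurs, Auxiliary sun sensor failed=occurs, Magnetorquer 2 stuck=occurs → all inputs occur → occurs.

Yes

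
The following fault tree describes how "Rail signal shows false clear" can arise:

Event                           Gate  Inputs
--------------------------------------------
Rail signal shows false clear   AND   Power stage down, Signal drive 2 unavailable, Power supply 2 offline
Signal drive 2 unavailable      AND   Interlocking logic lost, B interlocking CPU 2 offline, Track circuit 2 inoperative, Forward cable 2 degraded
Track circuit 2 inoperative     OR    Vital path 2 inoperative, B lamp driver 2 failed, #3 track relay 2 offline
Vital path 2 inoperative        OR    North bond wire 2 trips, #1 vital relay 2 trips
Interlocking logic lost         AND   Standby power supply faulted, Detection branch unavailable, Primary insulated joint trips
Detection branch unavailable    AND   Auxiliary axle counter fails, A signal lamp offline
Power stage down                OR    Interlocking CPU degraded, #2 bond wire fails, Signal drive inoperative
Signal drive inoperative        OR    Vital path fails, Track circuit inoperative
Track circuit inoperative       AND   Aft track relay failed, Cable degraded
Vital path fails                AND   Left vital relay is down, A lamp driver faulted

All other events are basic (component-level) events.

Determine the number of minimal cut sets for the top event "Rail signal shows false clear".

16

Vital path fails [AND]: one cut set from each child combined → 1 × 1 = 1 cut set(s).
Track circuit inoperative [AND]: one cut set from each child combined → 1 × 1 = 1 cut set(s).
Signal drive inoperative [OR]: union of children's cut sets → 2 cut set(s).
Power stage down [OR]: union of children's cut sets → 4 cut set(s).
Detection branch unavailable [AND]: one cut set from each child combined → 1 × 1 = 1 cut set(s).
Interlocking logic lost [AND]: one cut set from each child combined → 1 × 1 × 1 = 1 cut set(s).
Vital path 2 inoperative [OR]: union of children's cut sets → 2 cut set(s).
Track circuit 2 inoperative [OR]: union of children's cut sets → 4 cut set(s).
Signal drive 2 unavailable [AND]: one cut set from each child combined → 1 × 1 × 4 × 1 = 4 cut set(s).
Rail signal shows false clear [AND]: one cut set from each child combined → 4 × 4 × 1 = 16 cut set(s).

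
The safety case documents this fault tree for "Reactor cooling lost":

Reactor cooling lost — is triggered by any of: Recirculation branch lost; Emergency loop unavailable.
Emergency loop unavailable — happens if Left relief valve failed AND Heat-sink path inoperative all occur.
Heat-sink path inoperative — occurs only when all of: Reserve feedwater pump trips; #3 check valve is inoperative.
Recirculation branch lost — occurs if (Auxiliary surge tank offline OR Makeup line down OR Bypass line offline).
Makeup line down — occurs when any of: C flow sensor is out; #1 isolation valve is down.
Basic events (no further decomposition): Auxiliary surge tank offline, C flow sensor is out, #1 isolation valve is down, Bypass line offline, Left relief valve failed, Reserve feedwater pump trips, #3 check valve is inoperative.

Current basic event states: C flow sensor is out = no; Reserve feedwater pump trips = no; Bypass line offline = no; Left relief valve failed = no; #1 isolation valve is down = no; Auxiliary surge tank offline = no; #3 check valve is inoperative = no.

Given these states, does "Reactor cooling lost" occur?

No

Makeup line down [OR]: C flow sensor is out=not, #1 isolation valve is down=not → no input occurs → does not occur.
Recirculation branch lost [OR]: Auxiliary surge tank offline=not, Makeup line down=not, Bypass line offline=not → no input occurs → does not occur.
Heat-sink path inoperative [AND]: Reserve feedwater pump trips=not, #3 check valve is inoperative=not → not all inputs occur → does not occur.
Emergency loop unavailable [AND]: Left relief valve failed=not, Heat-sink path inoperative=not → not all inputs occur → does not occur.
Reactor cooling lost [OR]: Recirculation branch lost=not, Emergency loop unavailable=not → no input occurs → does not occur.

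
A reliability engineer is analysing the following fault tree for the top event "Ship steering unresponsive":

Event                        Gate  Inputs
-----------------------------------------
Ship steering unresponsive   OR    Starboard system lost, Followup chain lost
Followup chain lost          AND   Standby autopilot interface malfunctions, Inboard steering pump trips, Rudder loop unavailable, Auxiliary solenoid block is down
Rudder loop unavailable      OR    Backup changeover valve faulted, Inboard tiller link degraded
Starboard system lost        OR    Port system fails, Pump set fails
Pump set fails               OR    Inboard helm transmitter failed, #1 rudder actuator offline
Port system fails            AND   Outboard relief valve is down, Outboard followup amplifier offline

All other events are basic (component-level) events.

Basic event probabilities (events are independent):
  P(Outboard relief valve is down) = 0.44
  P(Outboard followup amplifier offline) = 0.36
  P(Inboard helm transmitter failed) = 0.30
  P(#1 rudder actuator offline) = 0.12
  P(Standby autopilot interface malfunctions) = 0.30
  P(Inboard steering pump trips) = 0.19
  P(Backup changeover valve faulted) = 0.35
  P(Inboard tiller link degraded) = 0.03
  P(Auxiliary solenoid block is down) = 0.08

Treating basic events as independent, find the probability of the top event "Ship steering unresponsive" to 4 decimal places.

0.4824

P(Port system fails) [AND] = 0.44 × 0.36 = 0.158400
P(Pump set fails) [OR] = 1 − (1−0.30) × (1−0.12) = 0.384000
P(Starboard system lost) [OR] = 1 − (1−0.158400) × (1−0.384000) = 0.481574
P(Rudder loop unavailable) [OR] = 1 − (1−0.35) × (1−0.03) = 0.369500
P(Followup chain lost) [AND] = 0.30 × 0.19 × 0.369500 × 0.08 = 0.001685
P(Ship steering unresponsive) [OR] = 1 − (1−0.481574) × (1−0.001685) = 0.482448
Rounded to 4 decimal places: P(Ship steering unresponsive) ≈ 0.4824.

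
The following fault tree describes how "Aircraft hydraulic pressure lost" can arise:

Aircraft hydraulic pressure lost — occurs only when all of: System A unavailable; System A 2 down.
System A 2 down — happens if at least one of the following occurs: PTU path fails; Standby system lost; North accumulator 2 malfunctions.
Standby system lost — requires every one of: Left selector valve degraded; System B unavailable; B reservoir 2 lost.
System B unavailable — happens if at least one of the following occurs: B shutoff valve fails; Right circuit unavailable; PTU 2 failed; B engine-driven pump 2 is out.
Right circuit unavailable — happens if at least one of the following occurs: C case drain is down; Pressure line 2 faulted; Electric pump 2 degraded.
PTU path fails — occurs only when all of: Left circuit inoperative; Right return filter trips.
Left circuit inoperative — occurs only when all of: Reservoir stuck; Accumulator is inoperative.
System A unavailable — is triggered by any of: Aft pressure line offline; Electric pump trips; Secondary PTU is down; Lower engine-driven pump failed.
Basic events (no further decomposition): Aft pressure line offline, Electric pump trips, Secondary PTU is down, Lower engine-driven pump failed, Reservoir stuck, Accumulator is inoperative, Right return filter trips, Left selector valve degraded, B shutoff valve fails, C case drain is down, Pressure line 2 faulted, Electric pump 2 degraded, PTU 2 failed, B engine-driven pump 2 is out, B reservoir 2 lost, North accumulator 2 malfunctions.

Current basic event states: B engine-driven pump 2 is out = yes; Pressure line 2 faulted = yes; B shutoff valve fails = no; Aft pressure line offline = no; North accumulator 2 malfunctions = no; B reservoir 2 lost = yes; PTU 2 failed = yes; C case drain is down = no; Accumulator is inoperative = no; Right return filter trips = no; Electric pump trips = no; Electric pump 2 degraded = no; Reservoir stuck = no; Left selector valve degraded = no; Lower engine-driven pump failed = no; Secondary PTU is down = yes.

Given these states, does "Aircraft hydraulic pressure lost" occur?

System A unavailable [OR]: Aft pressure line offline=not, Electric pump trips=not, Secondary PTU is down=occurs, Lower engine-driven pump failed=not → at least one input occurs → occurs.
Left circuit inoperative [AND]: Reservoir stuck=not, Accumulator is inoperative=not → not all inputs occur → does not occur.
PTU path fails [AND]: Left circuit inoperative=not, Right return filter trips=not → not all inputs occur → does not occur.
Right circuit unavailable [OR]: C case drain is down=not, Pressure line 2 faulted=occurs, Electric pump 2 degraded=not → at least one input occurs → occurs.
System B unavailable [OR]: B shutoff valve fails=not, Right circuit unavailable=occurs, PTU 2 failed=occurs, B engine-driven pump 2 is out=occurs → at least one input occurs → occurs.
Standby system lost [AND]: Left selector valve degraded=not, System B unavailable=occurs, B reservoir 2 lost=occurs → not all inputs occur → does not occur.
System A 2 down [OR]: PTU path fails=not, Standby system lost=not, North accumulator 2 malfunctions=not → no input occurs → does not occur.
Aircraft hydraulic pressure lost [AND]: System A unavailable=occurs, System A 2 down=not → not all inputs occur → does not occur.

No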